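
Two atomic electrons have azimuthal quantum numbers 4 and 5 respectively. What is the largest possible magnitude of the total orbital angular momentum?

|L_tot|_max = 3√10 ℏ ≈ 9.487ℏ

L runs from |4 − 5| = 1 to 4 + 5 = 9.
Allowed values: L = 1, 2, 3, 4, 5, 6, 7, 8, 9.
The largest magnitude corresponds to L = 9: |L_tot| = ℏ√(9·10) = 3√10 ℏ.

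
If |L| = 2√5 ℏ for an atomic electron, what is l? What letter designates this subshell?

l = 4 (g orbital)

|L| = ℏ√(l(l+1)), so l(l+1) = 20.
The positive root is l = 4.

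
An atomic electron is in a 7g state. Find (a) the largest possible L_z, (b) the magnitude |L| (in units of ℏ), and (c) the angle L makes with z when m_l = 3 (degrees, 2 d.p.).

For 7g, l = 4.
L_z,max = lℏ = 4ℏ.
|L| = ℏ√(4·5) = 2√5 ℏ ≈ 4.472ℏ.
For m_l = 3: cos θ = 3/√20, θ ≈ 47.87°.

L_z,max = 4ℏ; |L| = 2√5 ℏ ≈ 4.472ℏ; θ(m_l=3) ≈ 47.87°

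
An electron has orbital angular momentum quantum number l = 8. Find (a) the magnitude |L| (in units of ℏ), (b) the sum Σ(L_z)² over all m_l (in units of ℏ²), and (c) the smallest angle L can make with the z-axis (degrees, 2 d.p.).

|L| = ℏ√(8·9) = 6√2 ℏ ≈ 8.485ℏ.
Σ m_l² = 408, so Σ(L_z)² = 408 ℏ².
cos θ_min = 8/√72, so θ_min ≈ 19.47°.

|L| = 6√2 ℏ ≈ 8.485ℏ; Σ(L_z)² = 408 ℏ²; θ_min ≈ 19.47°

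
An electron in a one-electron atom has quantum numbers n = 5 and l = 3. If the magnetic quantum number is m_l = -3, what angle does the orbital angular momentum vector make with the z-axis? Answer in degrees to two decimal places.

θ ≈ 150.00°

|L| = ℏ√(l(l+1)) = 2√3 ℏ.
L_z = m_l ℏ = −3ℏ.
cos θ = L_z/|L| = -3/√12, so θ ≈ 150.00°.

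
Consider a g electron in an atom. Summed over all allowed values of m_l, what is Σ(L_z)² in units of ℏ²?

A g state has l = 4.
The allowed m_l values are -4, -3, -2, -1, 0, 1, 2, 3, 4.
Σ m_l² = l(l+1)(2l+1)/3 = 4·5·9/3 = 60.

Σ(L_z)² = 60 ℏ²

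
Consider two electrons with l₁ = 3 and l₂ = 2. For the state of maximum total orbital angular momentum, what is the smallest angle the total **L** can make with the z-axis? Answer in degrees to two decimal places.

The total orbital quantum number L ranges from |l₁ − l₂| to l₁ + l₂ in integer steps.
Allowed values: L = 1, 2, 3, 4, 5.
The maximum is L = 5, with |L_tot| = ℏ√(5·6) = √30 ℏ.
The minimum angle with z is arccos(5/√30) ≈ 24.09°.

θ_min ≈ 24.09°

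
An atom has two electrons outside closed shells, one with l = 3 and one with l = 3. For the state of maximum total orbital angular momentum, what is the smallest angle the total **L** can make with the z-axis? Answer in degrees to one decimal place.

θ_min ≈ 22.2°

Angular momentum addition gives L = |l₁ − l₂|, …, l₁ + l₂.
Allowed values: L = 0, 1, 2, 3, 4, 5, 6.
The maximum is L = 6, with |L_tot| = ℏ√(6·7) = √42 ℏ.
The minimum angle with z is arccos(6/√42) ≈ 22.2°.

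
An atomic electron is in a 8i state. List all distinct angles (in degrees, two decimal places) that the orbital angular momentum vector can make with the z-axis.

The 8i subshell has l = 6.
|L| = ℏ√(l(l+1)) = √42 ℏ.
cos θ = m_l/√42 for each m_l ∈ {-6, -5, -4, -3, -2, -1, 0, 1, 2, 3, 4, 5, 6}.

θ ∈ {22.21°, 39.51°, 51.89°, 62.42°, 72.02°, 81.12°, 90.00°, 98.88°, 107.98°, 117.58°, 128.11°, 140.49°, 157.79°}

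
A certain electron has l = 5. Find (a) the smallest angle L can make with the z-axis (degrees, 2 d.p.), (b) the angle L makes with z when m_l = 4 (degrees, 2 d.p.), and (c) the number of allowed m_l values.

cos θ_min = 5/√30, so θ_min ≈ 24.09°.
For m_l = 4: cos θ = 4/√30, θ ≈ 43.09°.
There are 2l+1 = 11 values of m_l.

θ_min ≈ 24.09°; θ(m_l=4) ≈ 43.09°; 11 values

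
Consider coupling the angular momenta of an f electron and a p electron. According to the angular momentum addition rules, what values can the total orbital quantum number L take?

L runs from |3 − 1| = 2 to 3 + 1 = 4.
So L can be 2, 3, 4.

L = 2, 3, 4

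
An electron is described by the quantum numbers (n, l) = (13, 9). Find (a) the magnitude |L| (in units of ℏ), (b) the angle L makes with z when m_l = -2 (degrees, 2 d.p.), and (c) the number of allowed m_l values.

|L| = ℏ√(9·10) = 3√10 ℏ ≈ 9.487ℏ.
For m_l = -2: cos θ = -2/√90, θ ≈ 102.17°.
There are 2l+1 = 19 values of m_l.

|L| = 3√10 ℏ ≈ 9.487ℏ; θ(m_l=-2) ≈ 102.17°; 19 values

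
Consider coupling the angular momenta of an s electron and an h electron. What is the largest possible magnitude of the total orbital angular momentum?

|L_tot|_max = √30 ℏ ≈ 5.477ℏ

Angular momentum addition gives L = |l₁ − l₂|, …, l₁ + l₂.
So L can be 5.
The largest magnitude corresponds to L = 5: |L_tot| = ℏ√(5·6) = √30 ℏ.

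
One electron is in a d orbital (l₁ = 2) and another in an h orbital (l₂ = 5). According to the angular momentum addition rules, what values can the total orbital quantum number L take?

The total orbital quantum number L ranges from |l₁ − l₂| to l₁ + l₂ in integer steps.
L ∈ {3, 4, 5, 6, 7}.

L = 3, 4, 5, 6, 7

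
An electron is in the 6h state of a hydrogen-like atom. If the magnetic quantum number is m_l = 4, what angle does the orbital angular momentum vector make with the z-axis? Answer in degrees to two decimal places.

θ ≈ 43.09°

For 6h, l = 5.
|L| = √(l(l+1)) ℏ = √30 ℏ.
L_z = m_l ℏ = 4ℏ.
cos θ = L_z/|L| = 4/√30, so θ ≈ 43.09°.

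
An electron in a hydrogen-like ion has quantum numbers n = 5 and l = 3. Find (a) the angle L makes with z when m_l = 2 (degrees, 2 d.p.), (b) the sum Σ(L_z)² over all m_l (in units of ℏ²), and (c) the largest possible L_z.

θ(m_l=2) ≈ 54.74°; Σ(L_z)² = 28 ℏ²; L_z,max = 3ℏ

For m_l = 2: cos θ = 2/√12, θ ≈ 54.74°.
Σ m_l² = 28, so Σ(L_z)² = 28 ℏ².
L_z,max = lℏ = 3ℏ.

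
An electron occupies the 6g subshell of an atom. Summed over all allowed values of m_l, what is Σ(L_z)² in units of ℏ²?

Σ(L_z)² = 60 ℏ²

For 6g, l = 4.
m_l ∈ {-4, -3, -2, -1, 0, 1, 2, 3, 4}.
Summing m² from −4 to 4: Σ m_l² = 60.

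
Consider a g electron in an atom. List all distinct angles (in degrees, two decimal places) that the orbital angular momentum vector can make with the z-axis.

A g state has l = 4.
|L| = √(l(l+1)) ℏ = 2√5 ℏ.
cos θ = m_l/√20 for each m_l ∈ {-4, -3, -2, -1, 0, 1, 2, 3, 4}.

θ ∈ {26.57°, 47.87°, 63.43°, 77.08°, 90.00°, 102.92°, 116.57°, 132.13°, 153.43°}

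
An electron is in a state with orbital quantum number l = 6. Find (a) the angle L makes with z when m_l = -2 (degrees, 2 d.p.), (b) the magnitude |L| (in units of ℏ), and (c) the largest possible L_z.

For m_l = -2: cos θ = -2/√42, θ ≈ 107.98°.
|L| = ℏ√(6·7) = √42 ℏ ≈ 6.481ℏ.
L_z,max = lℏ = 6ℏ.

θ(m_l=-2) ≈ 107.98°; |L| = √42 ℏ ≈ 6.481ℏ; L_z,max = 6ℏ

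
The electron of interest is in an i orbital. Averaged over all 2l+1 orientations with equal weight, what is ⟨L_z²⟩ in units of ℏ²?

I corresponds to l = 6.
m_l runs from −6 to 6, i.e. {-6, -5, -4, -3, -2, -1, 0, 1, 2, 3, 4, 5, 6}.
⟨L_z²⟩ = ℏ²·(Σ m_l²)/(2l+1) = ℏ²·182/13 = 14ℏ².

⟨L_z²⟩ = 14 ℏ²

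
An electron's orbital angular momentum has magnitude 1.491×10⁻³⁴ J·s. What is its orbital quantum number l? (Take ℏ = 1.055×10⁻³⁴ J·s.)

Dividing by ℏ: |L|/ℏ ≈ 1.413.
(|L|/ℏ)² = l(l+1) ≈ 2.00 ⇒ l = 1.

l = 1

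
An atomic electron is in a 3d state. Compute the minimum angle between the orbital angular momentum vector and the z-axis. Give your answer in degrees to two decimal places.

θ_min ≈ 35.26°

The 3d subshell has l = 2.
|L|² = l(l+1)ℏ² = 6ℏ², so |L| = √6 ℏ.
The smallest angle corresponds to the largest L_z, i.e. m_l = l = 2, giving L_z = 2ℏ.
cos θ_min = 2/√6, so θ_min ≈ 35.26°.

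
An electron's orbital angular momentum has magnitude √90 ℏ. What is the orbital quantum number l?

|L| = ℏ√(l(l+1)), so l(l+1) = 90.
The positive root is l = 9.

l = 9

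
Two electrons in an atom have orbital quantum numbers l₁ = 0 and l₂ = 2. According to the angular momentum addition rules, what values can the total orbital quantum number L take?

By the triangle rule, |l₁ − l₂| ≤ L ≤ l₁ + l₂.
L ∈ {2}.

L = 2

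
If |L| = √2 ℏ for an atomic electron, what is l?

l = 1

Since |L|² = l(l+1)ℏ², l(l+1) = 2.
Solving: l = 1.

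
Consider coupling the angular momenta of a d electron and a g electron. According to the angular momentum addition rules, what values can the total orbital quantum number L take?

L = 2, 3, 4, 5, 6

By the triangle rule, |l₁ − l₂| ≤ L ≤ l₁ + l₂.
So L can be 2, 3, 4, 5, 6.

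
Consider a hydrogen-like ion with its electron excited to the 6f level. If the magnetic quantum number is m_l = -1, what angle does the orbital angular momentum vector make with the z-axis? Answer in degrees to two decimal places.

The 6f level has l = 3.
|L| = ℏ√(l(l+1)) = 2√3 ℏ.
L_z = m_l ℏ = −1ℏ.
cos θ = L_z/|L| = -1/√12, so θ ≈ 106.78°.

θ ≈ 106.78°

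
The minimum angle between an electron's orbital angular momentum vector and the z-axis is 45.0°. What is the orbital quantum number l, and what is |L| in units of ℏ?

l = 1, |L| = √2 ℏ ≈ 1.414ℏ

cos θ_min = l/√(l(l+1)) = √(l/(l+1)), so l/(l+1) = cos²(45.0°) = 0.5000.
Thus l = 0.5000/(1 − 0.5000) ≈ 1.
Then |L| = ℏ√(1·2) = √2 ℏ.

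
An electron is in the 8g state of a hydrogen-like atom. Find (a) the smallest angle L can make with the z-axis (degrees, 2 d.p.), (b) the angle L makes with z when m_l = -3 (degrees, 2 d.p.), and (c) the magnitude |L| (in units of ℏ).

θ_min ≈ 26.57°; θ(m_l=-3) ≈ 132.13°; |L| = 2√5 ℏ ≈ 4.472ℏ

8g means n = 8, l = 4.
cos θ_min = 4/√20, so θ_min ≈ 26.57°.
For m_l = -3: cos θ = -3/√20, θ ≈ 132.13°.
|L| = ℏ√(4·5) = 2√5 ℏ ≈ 4.472ℏ.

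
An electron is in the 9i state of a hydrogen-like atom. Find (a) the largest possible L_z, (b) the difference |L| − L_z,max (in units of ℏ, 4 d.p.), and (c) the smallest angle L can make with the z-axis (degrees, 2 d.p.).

For 9i, l = 6.
L_z,max = lℏ = 6ℏ.
|L| − L_z,max = (√42 − 6)ℏ ≈ 0.4807ℏ.
cos θ_min = 6/√42, so θ_min ≈ 22.21°.

L_z,max = 6ℏ; |L|−L_z,max ≈ 0.4807ℏ; θ_min ≈ 22.21°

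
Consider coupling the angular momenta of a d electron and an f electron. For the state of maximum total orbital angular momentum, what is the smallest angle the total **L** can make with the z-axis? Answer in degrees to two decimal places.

θ_min ≈ 24.09°

The total orbital quantum number L ranges from |l₁ − l₂| to l₁ + l₂ in integer steps.
So L can be 1, 2, 3, 4, 5.
The maximum is L = 5, with |L_tot| = ℏ√(5·6) = √30 ℏ.
The minimum angle with z is arccos(5/√30) ≈ 24.09°.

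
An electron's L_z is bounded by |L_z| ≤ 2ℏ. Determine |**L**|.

Since max m_l = l, l = 2.
|L| = ℏ√(l(l+1)) = √6 ℏ.

|L| = √6 ℏ ≈ 2.449ℏ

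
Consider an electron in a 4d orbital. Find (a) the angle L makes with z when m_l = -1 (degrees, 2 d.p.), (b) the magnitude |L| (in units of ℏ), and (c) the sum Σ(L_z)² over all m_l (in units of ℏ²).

For 4d, l = 2.
For m_l = -1: cos θ = -1/√6, θ ≈ 114.09°.
|L| = ℏ√(2·3) = √6 ℏ ≈ 2.449ℏ.
Σ m_l² = 10, so Σ(L_z)² = 10 ℏ².

θ(m_l=-1) ≈ 114.09°; |L| = √6 ℏ ≈ 2.449ℏ; Σ(L_z)² = 10 ℏ²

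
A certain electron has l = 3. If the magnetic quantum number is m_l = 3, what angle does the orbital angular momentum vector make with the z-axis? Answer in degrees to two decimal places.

θ ≈ 30.00°

|L|² = l(l+1)ℏ² = 12ℏ², so |L| = 2√3 ℏ.
L_z = m_l ℏ = 3ℏ.
cos θ = L_z/|L| = 3/√12, so θ ≈ 30.00°.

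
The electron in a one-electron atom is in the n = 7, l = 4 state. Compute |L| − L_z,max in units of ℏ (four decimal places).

|L| = 2√5 ℏ ≈ 4.4721ℏ, while L_z,max = lℏ = 4ℏ.
The difference is (2√5 − 4)ℏ ≈ 0.4721ℏ.

|L| − L_z,max ≈ 0.4721ℏ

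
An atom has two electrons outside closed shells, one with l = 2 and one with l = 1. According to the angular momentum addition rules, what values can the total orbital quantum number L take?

L = 1, 2, 3

Angular momentum addition gives L = |l₁ − l₂|, …, l₁ + l₂.
L ∈ {1, 2, 3}.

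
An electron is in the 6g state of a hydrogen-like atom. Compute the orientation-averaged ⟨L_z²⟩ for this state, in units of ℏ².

⟨L_z²⟩ = 6.667 ℏ²

6g means n = 6, l = 4.
m_l ∈ {-4, -3, -2, -1, 0, 1, 2, 3, 4}.
⟨L_z²⟩ = ℏ²·(Σ m_l²)/(2l+1) = ℏ²·60/9 = 6.667ℏ².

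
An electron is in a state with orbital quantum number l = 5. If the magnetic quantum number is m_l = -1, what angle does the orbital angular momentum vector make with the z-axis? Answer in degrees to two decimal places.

|L|² = l(l+1)ℏ² = 30ℏ², so |L| = √30 ℏ.
L_z = m_l ℏ = −1ℏ.
cos θ = L_z/|L| = -1/√30, so θ ≈ 100.52°.

θ ≈ 100.52°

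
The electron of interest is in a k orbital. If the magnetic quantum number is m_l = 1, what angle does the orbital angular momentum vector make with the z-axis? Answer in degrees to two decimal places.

θ ≈ 82.32°

The letter k corresponds to l = 7.
|L| = ℏ√(l(l+1)) = 2√14 ℏ.
L_z = m_l ℏ = 1ℏ.
cos θ = L_z/|L| = 1/√56, so θ ≈ 82.32°.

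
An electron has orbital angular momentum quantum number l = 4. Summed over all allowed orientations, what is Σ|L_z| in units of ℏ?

m_l ∈ {-4, -3, -2, -1, 0, 1, 2, 3, 4}.
Σ|m_l| = 2·4(4+1)/2 = 20.

Σ|L_z| = 20 ℏ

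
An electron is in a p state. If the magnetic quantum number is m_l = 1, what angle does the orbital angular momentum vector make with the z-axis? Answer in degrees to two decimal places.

θ ≈ 45.00°

A p state has l = 1.
|L|² = l(l+1)ℏ² = 2ℏ², so |L| = √2 ℏ.
L_z = m_l ℏ = 1ℏ.
cos θ = L_z/|L| = 1/√2, so θ ≈ 45.00°.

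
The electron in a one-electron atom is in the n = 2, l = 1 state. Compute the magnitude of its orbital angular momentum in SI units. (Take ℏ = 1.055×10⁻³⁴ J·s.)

|L| = ℏ√(l(l+1)) = ℏ√(1·2) = √2 ℏ
Numerically, |L| = 1.414 × (1.055×10⁻³⁴ J·s) = 1.492×10⁻³⁴ J·s.

|L| = 1.492×10⁻³⁴ J·s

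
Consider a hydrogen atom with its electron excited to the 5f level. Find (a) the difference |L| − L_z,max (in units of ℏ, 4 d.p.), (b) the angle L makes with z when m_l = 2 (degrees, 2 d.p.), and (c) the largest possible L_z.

The 5f level has l = 3.
|L| − L_z,max = (2√3 − 3)ℏ ≈ 0.4641ℏ.
For m_l = 2: cos θ = 2/√12, θ ≈ 54.74°.
L_z,max = lℏ = 3ℏ.

|L|−L_z,max ≈ 0.4641ℏ; θ(m_l=2) ≈ 54.74°; L_z,max = 3ℏ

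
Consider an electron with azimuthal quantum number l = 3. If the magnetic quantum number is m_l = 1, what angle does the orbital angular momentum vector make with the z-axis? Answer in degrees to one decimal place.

θ ≈ 73.2°

|L| = ℏ√(l(l+1)) = 2√3 ℏ.
L_z = m_l ℏ = 1ℏ.
cos θ = L_z/|L| = 1/√12, so θ ≈ 73.2°.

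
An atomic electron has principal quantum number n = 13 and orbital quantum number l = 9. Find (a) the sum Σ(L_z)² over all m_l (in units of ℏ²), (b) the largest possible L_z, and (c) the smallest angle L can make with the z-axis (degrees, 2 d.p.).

Σ(L_z)² = 570 ℏ²; L_z,max = 9ℏ; θ_min ≈ 18.43°

Σ m_l² = 570, so Σ(L_z)² = 570 ℏ².
L_z,max = lℏ = 9ℏ.
cos θ_min = 9/√90, so θ_min ≈ 18.43°.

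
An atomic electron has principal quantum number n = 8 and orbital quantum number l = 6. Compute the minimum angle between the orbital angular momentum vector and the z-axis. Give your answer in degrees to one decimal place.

θ_min ≈ 22.2°

|L| = ℏ√(l(l+1)) = √42 ℏ.
The smallest angle corresponds to the largest L_z, i.e. m_l = l = 6, giving L_z = 6ℏ.
cos θ_min = 6/√42, so θ_min ≈ 22.2°.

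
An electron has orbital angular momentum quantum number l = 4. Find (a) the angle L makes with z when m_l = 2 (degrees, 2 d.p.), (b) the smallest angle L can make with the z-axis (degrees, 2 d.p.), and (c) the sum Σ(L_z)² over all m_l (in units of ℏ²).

θ(m_l=2) ≈ 63.43°; θ_min ≈ 26.57°; Σ(L_z)² = 60 ℏ²

For m_l = 2: cos θ = 2/√20, θ ≈ 63.43°.
cos θ_min = 4/√20, so θ_min ≈ 26.57°.
Σ m_l² = 60, so Σ(L_z)² = 60 ℏ².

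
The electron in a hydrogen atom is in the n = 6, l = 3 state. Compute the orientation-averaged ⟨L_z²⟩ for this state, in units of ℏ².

⟨L_z²⟩ = 4 ℏ²

The allowed m_l values are -3, -2, -1, 0, 1, 2, 3.
⟨L_z²⟩ = ℏ²·l(l+1)/3 = 4ℏ².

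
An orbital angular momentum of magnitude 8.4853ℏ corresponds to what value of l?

|L| = ℏ√(l(l+1)), so l(l+1) = 72.
Solving: l = 8.

l = 8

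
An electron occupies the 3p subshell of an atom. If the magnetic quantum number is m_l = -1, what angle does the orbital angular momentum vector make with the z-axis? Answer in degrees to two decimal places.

3p means n = 3, l = 1.
|L| = ℏ√(l(l+1)) = √2 ℏ.
L_z = m_l ℏ = −1ℏ.
cos θ = L_z/|L| = -1/√2, so θ ≈ 135.00°.

θ ≈ 135.00°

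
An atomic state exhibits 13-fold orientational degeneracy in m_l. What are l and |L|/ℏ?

l = 6, |L| = √42 ℏ ≈ 6.481ℏ

Since there are 2l+1 = 13 values of m_l, l = 6.
Then |L| = √(l(l+1)) ℏ = √42 ℏ.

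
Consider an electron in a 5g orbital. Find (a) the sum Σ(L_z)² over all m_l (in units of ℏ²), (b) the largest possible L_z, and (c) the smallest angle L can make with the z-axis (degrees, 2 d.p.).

The 5g subshell has l = 4.
Σ m_l² = 60, so Σ(L_z)² = 60 ℏ².
L_z,max = lℏ = 4ℏ.
cos θ_min = 4/√20, so θ_min ≈ 26.57°.

Σ(L_z)² = 60 ℏ²; L_z,max = 4ℏ; θ_min ≈ 26.57°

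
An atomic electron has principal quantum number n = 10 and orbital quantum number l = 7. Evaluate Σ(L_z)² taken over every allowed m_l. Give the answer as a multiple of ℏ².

Σ(L_z)² = 280 ℏ²

The allowed m_l values are -7, -6, -5, -4, -3, -2, -1, 0, 1, 2, 3, 4, 5, 6, 7.
Σ m_l² = l(l+1)(2l+1)/3 = 7·8·15/3 = 280.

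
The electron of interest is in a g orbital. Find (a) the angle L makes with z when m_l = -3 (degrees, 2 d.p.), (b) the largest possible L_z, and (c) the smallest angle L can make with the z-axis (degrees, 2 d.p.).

θ(m_l=-3) ≈ 132.13°; L_z,max = 4ℏ; θ_min ≈ 26.57°

For a g orbital, l = 4.
For m_l = -3: cos θ = -3/√20, θ ≈ 132.13°.
L_z,max = lℏ = 4ℏ.
cos θ_min = 4/√20, so θ_min ≈ 26.57°.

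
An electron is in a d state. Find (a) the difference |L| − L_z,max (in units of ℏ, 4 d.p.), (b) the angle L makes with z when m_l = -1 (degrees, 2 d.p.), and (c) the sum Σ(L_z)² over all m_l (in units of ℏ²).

D corresponds to l = 2.
|L| − L_z,max = (√6 − 2)ℏ ≈ 0.4495ℏ.
For m_l = -1: cos θ = -1/√6, θ ≈ 114.09°.
Σ m_l² = 10, so Σ(L_z)² = 10 ℏ².

|L|−L_z,max ≈ 0.4495ℏ; θ(m_l=-1) ≈ 114.09°; Σ(L_z)² = 10 ℏ²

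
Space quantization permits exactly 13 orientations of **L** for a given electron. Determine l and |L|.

13 = 2l + 1, so l = (13−1)/2 = 6.
|L| = ℏ√(l(l+1)) = ℏ√(6·7) = √42 ℏ.

l = 6, |L| = √42 ℏ ≈ 6.481ℏ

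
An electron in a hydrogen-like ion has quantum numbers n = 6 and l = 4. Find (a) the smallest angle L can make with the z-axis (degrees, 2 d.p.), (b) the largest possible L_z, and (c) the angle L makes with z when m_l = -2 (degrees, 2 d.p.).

θ_min ≈ 26.57°; L_z,max = 4ℏ; θ(m_l=-2) ≈ 116.57°

cos θ_min = 4/√20, so θ_min ≈ 26.57°.
L_z,max = lℏ = 4ℏ.
For m_l = -2: cos θ = -2/√20, θ ≈ 116.57°.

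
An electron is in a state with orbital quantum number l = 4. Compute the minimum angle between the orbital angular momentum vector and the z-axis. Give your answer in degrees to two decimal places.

|L| = √(l(l+1)) ℏ = 2√5 ℏ.
The smallest angle corresponds to the largest L_z, i.e. m_l = l = 4, giving L_z = 4ℏ.
cos θ_min = 4/√20, so θ_min ≈ 26.57°.

θ_min ≈ 26.57°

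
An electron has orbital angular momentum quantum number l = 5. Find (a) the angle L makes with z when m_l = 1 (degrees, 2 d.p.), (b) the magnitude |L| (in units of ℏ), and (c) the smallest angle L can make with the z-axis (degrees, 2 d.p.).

θ(m_l=1) ≈ 79.48°; |L| = √30 ℏ ≈ 5.477ℏ; θ_min ≈ 24.09°

For m_l = 1: cos θ = 1/√30, θ ≈ 79.48°.
|L| = ℏ√(5·6) = √30 ℏ ≈ 5.477ℏ.
cos θ_min = 5/√30, so θ_min ≈ 24.09°.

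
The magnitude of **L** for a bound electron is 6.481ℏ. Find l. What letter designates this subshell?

l = 6 (i orbital)

(|L|/ℏ)² = l(l+1) = 42.
l² + l − 42 = 0 ⇒ l = 6.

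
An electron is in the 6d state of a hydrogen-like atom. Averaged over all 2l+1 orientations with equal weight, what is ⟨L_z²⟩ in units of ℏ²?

6d means n = 6, l = 2.
m_l runs from −2 to 2, i.e. {-2, -1, 0, 1, 2}.
Average of L_z² over 5 states: 10/5 ℏ² = 2 ℏ².

⟨L_z²⟩ = 2 ℏ²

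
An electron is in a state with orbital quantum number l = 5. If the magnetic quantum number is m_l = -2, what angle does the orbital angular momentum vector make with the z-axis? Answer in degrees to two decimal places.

|L|² = l(l+1)ℏ² = 30ℏ², so |L| = √30 ℏ.
L_z = m_l ℏ = −2ℏ.
cos θ = L_z/|L| = -2/√30, so θ ≈ 111.42°.

θ ≈ 111.42°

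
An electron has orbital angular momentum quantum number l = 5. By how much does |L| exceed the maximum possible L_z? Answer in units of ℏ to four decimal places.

|L| = √30 ℏ ≈ 5.4772ℏ, while L_z,max = lℏ = 5ℏ.
The difference is (√30 − 5)ℏ ≈ 0.4772ℏ.

|L| − L_z,max ≈ 0.4772ℏ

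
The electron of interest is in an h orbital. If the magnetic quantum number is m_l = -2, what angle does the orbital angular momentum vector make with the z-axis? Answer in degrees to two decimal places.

The letter h corresponds to l = 5.
|L| = ℏ√(l(l+1)) = √30 ℏ.
L_z = m_l ℏ = −2ℏ.
cos θ = L_z/|L| = -2/√30, so θ ≈ 111.42°.

θ ≈ 111.42°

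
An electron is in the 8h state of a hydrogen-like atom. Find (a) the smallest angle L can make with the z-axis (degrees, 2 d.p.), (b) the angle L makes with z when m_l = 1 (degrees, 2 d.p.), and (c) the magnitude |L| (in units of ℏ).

The 8h subshell has l = 5.
cos θ_min = 5/√30, so θ_min ≈ 24.09°.
For m_l = 1: cos θ = 1/√30, θ ≈ 79.48°.
|L| = ℏ√(5·6) = √30 ℏ ≈ 5.477ℏ.

θ_min ≈ 24.09°; θ(m_l=1) ≈ 79.48°; |L| = √30 ℏ ≈ 5.477ℏ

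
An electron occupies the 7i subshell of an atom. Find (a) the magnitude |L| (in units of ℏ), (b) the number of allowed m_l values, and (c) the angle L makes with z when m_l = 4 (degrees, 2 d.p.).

|L| = √42 ℏ ≈ 6.481ℏ; 13 values; θ(m_l=4) ≈ 51.89°

7i means n = 7, l = 6.
|L| = ℏ√(6·7) = √42 ℏ ≈ 6.481ℏ.
There are 2l+1 = 13 values of m_l.
For m_l = 4: cos θ = 4/√42, θ ≈ 51.89°.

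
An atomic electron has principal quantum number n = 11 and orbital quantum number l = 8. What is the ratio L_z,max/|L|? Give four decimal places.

L_z,max/|L| = 0.9428

|L| = 6√2 ℏ ≈ 8.4853ℏ, while L_z,max = lℏ = 8ℏ.
L_z,max/|L| = 8/√72 = 0.9428.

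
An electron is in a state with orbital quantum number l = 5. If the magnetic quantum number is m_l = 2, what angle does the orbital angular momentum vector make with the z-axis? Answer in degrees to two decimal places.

θ ≈ 68.58°

|L|² = l(l+1)ℏ² = 30ℏ², so |L| = √30 ℏ.
L_z = m_l ℏ = 2ℏ.
cos θ = L_z/|L| = 2/√30, so θ ≈ 68.58°.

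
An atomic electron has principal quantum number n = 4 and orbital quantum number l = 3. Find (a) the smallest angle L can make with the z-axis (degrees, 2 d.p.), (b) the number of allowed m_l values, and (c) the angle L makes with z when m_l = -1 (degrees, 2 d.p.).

θ_min ≈ 30.00°; 7 values; θ(m_l=-1) ≈ 106.78°

cos θ_min = 3/√12, so θ_min ≈ 30.00°.
There are 2l+1 = 7 values of m_l.
For m_l = -1: cos θ = -1/√12, θ ≈ 106.78°.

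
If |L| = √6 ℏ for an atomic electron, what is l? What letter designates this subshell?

|L| = ℏ√(l(l+1)), so l(l+1) = 6.
Solving: l = 2.

l = 2 (d orbital)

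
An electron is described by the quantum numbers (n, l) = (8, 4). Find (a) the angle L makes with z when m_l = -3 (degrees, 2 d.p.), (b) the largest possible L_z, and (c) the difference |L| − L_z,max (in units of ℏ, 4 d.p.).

θ(m_l=-3) ≈ 132.13°; L_z,max = 4ℏ; |L|−L_z,max ≈ 0.4721ℏ

For m_l = -3: cos θ = -3/√20, θ ≈ 132.13°.
L_z,max = lℏ = 4ℏ.
|L| − L_z,max = (2√5 − 4)ℏ ≈ 0.4721ℏ.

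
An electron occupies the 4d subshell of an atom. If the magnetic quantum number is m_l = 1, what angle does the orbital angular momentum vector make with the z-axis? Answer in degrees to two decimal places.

For 4d, l = 2.
|L|² = l(l+1)ℏ² = 6ℏ², so |L| = √6 ℏ.
L_z = m_l ℏ = 1ℏ.
cos θ = L_z/|L| = 1/√6, so θ ≈ 65.91°.

θ ≈ 65.91°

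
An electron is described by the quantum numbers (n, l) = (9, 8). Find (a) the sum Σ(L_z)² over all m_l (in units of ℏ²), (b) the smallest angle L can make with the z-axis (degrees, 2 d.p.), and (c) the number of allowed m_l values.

Σ m_l² = 408, so Σ(L_z)² = 408 ℏ².
cos θ_min = 8/√72, so θ_min ≈ 19.47°.
There are 2l+1 = 17 values of m_l.

Σ(L_z)² = 408 ℏ²; θ_min ≈ 19.47°; 17 values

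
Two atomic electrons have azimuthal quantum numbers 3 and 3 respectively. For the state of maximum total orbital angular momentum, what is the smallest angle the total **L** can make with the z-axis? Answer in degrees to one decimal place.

θ_min ≈ 22.2°

Angular momentum addition gives L = |l₁ − l₂|, …, l₁ + l₂.
L ∈ {0, 1, 2, 3, 4, 5, 6}.
The maximum is L = 6, with |L_tot| = ℏ√(6·7) = √42 ℏ.
The minimum angle with z is arccos(6/√42) ≈ 22.2°.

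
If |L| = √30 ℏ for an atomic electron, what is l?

l = 5

|L| = ℏ√(l(l+1)), so l(l+1) = 30.
The positive root is l = 5.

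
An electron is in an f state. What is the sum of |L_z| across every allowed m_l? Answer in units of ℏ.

An f state has l = 3.
m_l ∈ {-3, -2, -1, 0, 1, 2, 3}.
Σ|m_l| = l(l+1) = 12.

Σ|L_z| = 12 ℏ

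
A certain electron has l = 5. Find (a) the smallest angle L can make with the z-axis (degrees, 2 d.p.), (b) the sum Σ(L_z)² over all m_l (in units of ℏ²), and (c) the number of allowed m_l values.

cos θ_min = 5/√30, so θ_min ≈ 24.09°.
Σ m_l² = 110, so Σ(L_z)² = 110 ℏ².
There are 2l+1 = 11 values of m_l.

θ_min ≈ 24.09°; Σ(L_z)² = 110 ℏ²; 11 values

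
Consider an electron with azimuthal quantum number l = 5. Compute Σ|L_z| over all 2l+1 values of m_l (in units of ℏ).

m_l runs from −5 to 5, i.e. {-5, -4, -3, -2, -1, 0, 1, 2, 3, 4, 5}.
Σ|m_l| = 2·5(5+1)/2 = 30.

Σ|L_z| = 30 ℏ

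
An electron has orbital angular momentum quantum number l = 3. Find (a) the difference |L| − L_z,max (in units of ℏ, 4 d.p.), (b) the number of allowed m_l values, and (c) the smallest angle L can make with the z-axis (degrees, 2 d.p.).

|L|−L_z,max ≈ 0.4641ℏ; 7 values; θ_min ≈ 30.00°

|L| − L_z,max = (2√3 − 3)ℏ ≈ 0.4641ℏ.
There are 2l+1 = 7 values of m_l.
cos θ_min = 3/√12, so θ_min ≈ 30.00°.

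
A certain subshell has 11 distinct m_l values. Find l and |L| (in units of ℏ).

l = 5, |L| = √30 ℏ ≈ 5.477ℏ

Since there are 2l+1 = 11 values of m_l, l = 5.
Then |L| = √(l(l+1)) ℏ = √30 ℏ.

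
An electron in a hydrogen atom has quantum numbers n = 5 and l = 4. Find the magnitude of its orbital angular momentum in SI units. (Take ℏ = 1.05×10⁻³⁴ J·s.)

|L| = ℏ√(l(l+1)) = ℏ√(4·5) = 2√5 ℏ
Numerically, |L| = 4.472 × (1.05×10⁻³⁴ J·s) = 4.70×10⁻³⁴ J·s.

|L| = 4.70×10⁻³⁴ J·s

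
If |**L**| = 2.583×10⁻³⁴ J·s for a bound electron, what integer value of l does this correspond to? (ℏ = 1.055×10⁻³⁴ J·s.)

In units of ℏ, |L| ≈ 2.448.
(|L|/ℏ)² = l(l+1) ≈ 5.99 ⇒ l = 2.

l = 2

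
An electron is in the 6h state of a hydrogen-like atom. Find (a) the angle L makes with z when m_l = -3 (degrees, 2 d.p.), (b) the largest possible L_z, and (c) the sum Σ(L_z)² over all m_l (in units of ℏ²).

For 6h, l = 5.
For m_l = -3: cos θ = -3/√30, θ ≈ 123.21°.
L_z,max = lℏ = 5ℏ.
Σ m_l² = 110, so Σ(L_z)² = 110 ℏ².

θ(m_l=-3) ≈ 123.21°; L_z,max = 5ℏ; Σ(L_z)² = 110 ℏ²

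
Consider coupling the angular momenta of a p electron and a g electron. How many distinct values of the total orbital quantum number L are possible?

The total orbital quantum number L ranges from |l₁ − l₂| to l₁ + l₂ in integer steps.
So L can be 3, 4, 5.
That is 3 values.

3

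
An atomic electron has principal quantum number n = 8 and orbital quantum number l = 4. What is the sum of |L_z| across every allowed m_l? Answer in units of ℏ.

The allowed m_l values are -4, -3, -2, -1, 0, 1, 2, 3, 4.
Σ|m_l| = l(l+1) = 20.

Σ|L_z| = 20 ℏ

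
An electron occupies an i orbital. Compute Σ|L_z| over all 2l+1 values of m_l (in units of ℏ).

Σ|L_z| = 42 ℏ

The letter i corresponds to l = 6.
The allowed m_l values are -6, -5, -4, -3, -2, -1, 0, 1, 2, 3, 4, 5, 6.
Σ|m_l| = l(l+1) = 42.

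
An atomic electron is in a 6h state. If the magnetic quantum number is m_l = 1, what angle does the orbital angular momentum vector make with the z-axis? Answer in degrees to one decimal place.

The 6h subshell has l = 5.
|L| = ℏ√(l(l+1)) = √30 ℏ.
L_z = m_l ℏ = 1ℏ.
cos θ = L_z/|L| = 1/√30, so θ ≈ 79.5°.

θ ≈ 79.5°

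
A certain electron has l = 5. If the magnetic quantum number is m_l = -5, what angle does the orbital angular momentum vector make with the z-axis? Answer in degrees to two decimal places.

|L|² = l(l+1)ℏ² = 30ℏ², so |L| = √30 ℏ.
L_z = m_l ℏ = −5ℏ.
cos θ = L_z/|L| = -5/√30, so θ ≈ 155.91°.

θ ≈ 155.91°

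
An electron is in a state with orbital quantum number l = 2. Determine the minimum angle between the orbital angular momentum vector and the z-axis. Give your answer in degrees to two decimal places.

|L| = ℏ√(l(l+1)) = √6 ℏ.
The smallest angle corresponds to the largest L_z, i.e. m_l = l = 2, giving L_z = 2ℏ.
cos θ_min = 2/√6, so θ_min ≈ 35.26°.

θ_min ≈ 35.26°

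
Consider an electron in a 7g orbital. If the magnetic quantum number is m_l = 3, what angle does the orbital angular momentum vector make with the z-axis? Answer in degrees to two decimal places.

7g means n = 7, l = 4.
|L| = √(l(l+1)) ℏ = 2√5 ℏ.
L_z = m_l ℏ = 3ℏ.
cos θ = L_z/|L| = 3/√20, so θ ≈ 47.87°.

θ ≈ 47.87°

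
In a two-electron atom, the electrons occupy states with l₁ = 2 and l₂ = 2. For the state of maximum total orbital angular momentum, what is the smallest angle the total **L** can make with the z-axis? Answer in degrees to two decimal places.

By the triangle rule, |l₁ − l₂| ≤ L ≤ l₁ + l₂.
L ∈ {0, 1, 2, 3, 4}.
The maximum is L = 4, with |L_tot| = ℏ√(4·5) = 2√5 ℏ.
The minimum angle with z is arccos(4/√20) ≈ 26.57°.

θ_min ≈ 26.57°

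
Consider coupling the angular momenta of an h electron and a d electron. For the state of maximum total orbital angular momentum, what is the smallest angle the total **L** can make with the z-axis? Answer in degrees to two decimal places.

θ_min ≈ 20.70°

Angular momentum addition gives L = |l₁ − l₂|, …, l₁ + l₂.
L ∈ {3, 4, 5, 6, 7}.
The maximum is L = 7, with |L_tot| = ℏ√(7·8) = 2√14 ℏ.
The minimum angle with z is arccos(7/√56) ≈ 20.70°.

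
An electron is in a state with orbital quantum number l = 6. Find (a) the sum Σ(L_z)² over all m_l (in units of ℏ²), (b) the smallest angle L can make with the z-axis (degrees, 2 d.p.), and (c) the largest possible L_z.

Σ m_l² = 182, so Σ(L_z)² = 182 ℏ².
cos θ_min = 6/√42, so θ_min ≈ 22.21°.
L_z,max = lℏ = 6ℏ.

Σ(L_z)² = 182 ℏ²; θ_min ≈ 22.21°; L_z,max = 6ℏ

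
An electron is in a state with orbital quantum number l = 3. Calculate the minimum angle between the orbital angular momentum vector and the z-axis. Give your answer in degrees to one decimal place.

|L| = ℏ√(l(l+1)) = 2√3 ℏ.
The smallest angle corresponds to the largest L_z, i.e. m_l = l = 3, giving L_z = 3ℏ.
cos θ_min = 3/√12, so θ_min ≈ 30.0°.

θ_min ≈ 30.0°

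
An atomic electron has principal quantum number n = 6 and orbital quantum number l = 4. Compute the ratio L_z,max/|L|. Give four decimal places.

L_z,max/|L| = 0.8944

|L| = 2√5 ℏ ≈ 4.4721ℏ, while L_z,max = lℏ = 4ℏ.
L_z,max/|L| = 4/√20 = 0.8944.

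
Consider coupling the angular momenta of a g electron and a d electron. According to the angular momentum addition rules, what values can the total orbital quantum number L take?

L = 2, 3, 4, 5, 6

By the triangle rule, |l₁ − l₂| ≤ L ≤ l₁ + l₂.
So L can be 2, 3, 4, 5, 6.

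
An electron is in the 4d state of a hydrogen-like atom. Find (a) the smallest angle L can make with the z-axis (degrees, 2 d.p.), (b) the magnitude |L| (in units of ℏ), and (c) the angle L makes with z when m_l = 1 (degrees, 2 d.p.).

The 4d subshell has l = 2.
cos θ_min = 2/√6, so θ_min ≈ 35.26°.
|L| = ℏ√(2·3) = √6 ℏ ≈ 2.449ℏ.
For m_l = 1: cos θ = 1/√6, θ ≈ 65.91°.

θ_min ≈ 35.26°; |L| = √6 ℏ ≈ 2.449ℏ; θ(m_l=1) ≈ 65.91°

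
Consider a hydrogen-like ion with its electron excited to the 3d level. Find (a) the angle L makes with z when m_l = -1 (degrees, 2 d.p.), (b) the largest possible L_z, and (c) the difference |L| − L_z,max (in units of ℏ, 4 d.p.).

The 3d level has l = 2.
For m_l = -1: cos θ = -1/√6, θ ≈ 114.09°.
L_z,max = lℏ = 2ℏ.
|L| − L_z,max = (√6 − 2)ℏ ≈ 0.4495ℏ.

θ(m_l=-1) ≈ 114.09°; L_z,max = 2ℏ; |L|−L_z,max ≈ 0.4495ℏ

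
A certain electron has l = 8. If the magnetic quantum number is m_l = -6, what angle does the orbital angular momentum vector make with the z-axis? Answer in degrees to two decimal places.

θ ≈ 135.00°

|L| = √(l(l+1)) ℏ = 6√2 ℏ.
L_z = m_l ℏ = −6ℏ.
cos θ = L_z/|L| = -6/√72, so θ ≈ 135.00°.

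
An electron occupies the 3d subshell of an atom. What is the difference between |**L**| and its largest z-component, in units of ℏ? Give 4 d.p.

|L| − L_z,max ≈ 0.4495ℏ

3d means n = 3, l = 2.
|L| = √6 ℏ ≈ 2.4495ℏ, while L_z,max = lℏ = 2ℏ.
The difference is (√6 − 2)ℏ ≈ 0.4495ℏ.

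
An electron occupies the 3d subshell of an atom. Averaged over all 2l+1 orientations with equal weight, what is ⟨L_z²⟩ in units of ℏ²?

3d means n = 3, l = 2.
m_l ∈ {-2, -1, 0, 1, 2}.
Average of L_z² over 5 states: 10/5 ℏ² = 2 ℏ².

⟨L_z²⟩ = 2 ℏ²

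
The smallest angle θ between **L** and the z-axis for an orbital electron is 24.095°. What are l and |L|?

l = 5, |L| = √30 ℏ ≈ 5.477ℏ

cos θ_min = l/√(l(l+1)) = √(l/(l+1)), so l/(l+1) = cos²(24.095°) = 0.8333.
l = cos²θ/sin²θ ≈ 5.
Then |L| = ℏ√(5·6) = √30 ℏ.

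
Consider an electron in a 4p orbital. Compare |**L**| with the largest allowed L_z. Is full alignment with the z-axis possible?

The 4p subshell has l = 1.
|L| = √2 ℏ ≈ 1.4142ℏ, while L_z,max = lℏ = 1ℏ.
Since |L| > L_z,max, the vector can never point exactly along z; the closest it comes is θ_min = arccos(1/√2) ≈ 45.0°.

No: L_z,max = 1ℏ < |L| = √2 ℏ ≈ 1.414ℏ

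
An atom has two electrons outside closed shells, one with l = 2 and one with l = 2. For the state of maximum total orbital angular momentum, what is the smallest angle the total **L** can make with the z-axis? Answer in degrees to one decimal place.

The total orbital quantum number L ranges from |l₁ − l₂| to l₁ + l₂ in integer steps.
L ∈ {0, 1, 2, 3, 4}.
The maximum is L = 4, with |L_tot| = ℏ√(4·5) = 2√5 ℏ.
The minimum angle with z is arccos(4/√20) ≈ 26.6°.

θ_min ≈ 26.6°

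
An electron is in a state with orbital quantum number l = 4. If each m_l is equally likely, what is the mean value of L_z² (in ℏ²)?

⟨L_z²⟩ = 6.667 ℏ²

m_l runs from −4 to 4, i.e. {-4, -3, -2, -1, 0, 1, 2, 3, 4}.
⟨L_z²⟩ = ℏ²·l(l+1)/3 = 6.667ℏ².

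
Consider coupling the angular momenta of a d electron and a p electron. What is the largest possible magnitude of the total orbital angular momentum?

The total orbital quantum number L ranges from |l₁ − l₂| to l₁ + l₂ in integer steps.
L ∈ {1, 2, 3}.
The largest magnitude corresponds to L = 3: |L_tot| = ℏ√(3·4) = 2√3 ℏ.

|L_tot|_max = 2√3 ℏ ≈ 3.464ℏ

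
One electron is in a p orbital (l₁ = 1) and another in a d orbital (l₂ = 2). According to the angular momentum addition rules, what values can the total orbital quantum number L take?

L = 1, 2, 3

L runs from |1 − 2| = 1 to 1 + 2 = 3.
So L can be 1, 2, 3.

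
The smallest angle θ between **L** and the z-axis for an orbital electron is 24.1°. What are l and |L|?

l = 5, |L| = √30 ℏ ≈ 5.477ℏ

cos²θ_min = l/(l+1) = 0.8333.
l = cos²θ/sin²θ ≈ 5.
Then |L| = ℏ√(5·6) = √30 ℏ.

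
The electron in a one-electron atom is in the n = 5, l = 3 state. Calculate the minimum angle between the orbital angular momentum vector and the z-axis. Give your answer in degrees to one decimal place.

|L| = √(l(l+1)) ℏ = 2√3 ℏ.
The smallest angle corresponds to the largest L_z, i.e. m_l = l = 3, giving L_z = 3ℏ.
cos θ_min = 3/√12, so θ_min ≈ 30.0°.

θ_min ≈ 30.0°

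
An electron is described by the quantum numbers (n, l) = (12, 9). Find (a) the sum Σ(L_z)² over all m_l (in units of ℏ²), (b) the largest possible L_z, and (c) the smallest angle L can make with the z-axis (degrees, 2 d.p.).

Σ m_l² = 570, so Σ(L_z)² = 570 ℏ².
L_z,max = lℏ = 9ℏ.
cos θ_min = 9/√90, so θ_min ≈ 18.43°.

Σ(L_z)² = 570 ℏ²; L_z,max = 9ℏ; θ_min ≈ 18.43°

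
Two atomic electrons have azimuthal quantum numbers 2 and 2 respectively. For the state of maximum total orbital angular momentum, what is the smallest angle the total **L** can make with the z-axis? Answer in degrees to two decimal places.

The total orbital quantum number L ranges from |l₁ − l₂| to l₁ + l₂ in integer steps.
Allowed values: L = 0, 1, 2, 3, 4.
The maximum is L = 4, with |L_tot| = ℏ√(4·5) = 2√5 ℏ.
The minimum angle with z is arccos(4/√20) ≈ 26.57°.

θ_min ≈ 26.57°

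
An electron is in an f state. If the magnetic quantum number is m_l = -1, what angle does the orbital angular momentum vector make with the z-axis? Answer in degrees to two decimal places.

θ ≈ 106.78°

For an f orbital, l = 3.
|L| = ℏ√(l(l+1)) = 2√3 ℏ.
L_z = m_l ℏ = −1ℏ.
cos θ = L_z/|L| = -1/√12, so θ ≈ 106.78°.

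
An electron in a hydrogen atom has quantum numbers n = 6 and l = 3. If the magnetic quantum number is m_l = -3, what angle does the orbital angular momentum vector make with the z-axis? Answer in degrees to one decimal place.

θ ≈ 150.0°

|L| = √(l(l+1)) ℏ = 2√3 ℏ.
L_z = m_l ℏ = −3ℏ.
cos θ = L_z/|L| = -3/√12, so θ ≈ 150.0°.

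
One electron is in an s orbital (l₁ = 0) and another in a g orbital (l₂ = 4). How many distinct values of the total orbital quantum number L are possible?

1

L runs from |0 − 4| = 4 to 0 + 4 = 4.
L ∈ {4}.
That is 1 value.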